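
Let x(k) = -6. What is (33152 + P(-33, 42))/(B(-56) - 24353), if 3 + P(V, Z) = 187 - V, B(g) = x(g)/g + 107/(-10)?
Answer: -4671660/3410903 ≈ -1.3696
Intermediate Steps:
B(g) = -107/10 - 6/g (B(g) = -6/g + 107/(-10) = -6/g + 107*(-⅒) = -6/g - 107/10 = -107/10 - 6/g)
P(V, Z) = 184 - V (P(V, Z) = -3 + (187 - V) = 184 - V)
(33152 + P(-33, 42))/(B(-56) - 24353) = (33152 + (184 - 1*(-33)))/((-107/10 - 6/(-56)) - 24353) = (33152 + (184 + 33))/((-107/10 - 6*(-1/56)) - 24353) = (33152 + 217)/((-107/10 + 3/28) - 24353) = 33369/(-1483/140 - 24353) = 33369/(-3410903/140) = 33369*(-140/3410903) = -4671660/3410903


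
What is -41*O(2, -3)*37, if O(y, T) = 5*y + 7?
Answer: -25789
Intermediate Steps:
O(y, T) = 7 + 5*y
-41*O(2, -3)*37 = -41*(7 + 5*2)*37 = -41*(7 + 10)*37 = -41*17*37 = -697*37 = -25789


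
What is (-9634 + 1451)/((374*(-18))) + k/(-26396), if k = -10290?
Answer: 71317687/44424468 ≈ 1.6054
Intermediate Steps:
(-9634 + 1451)/((374*(-18))) + k/(-26396) = (-9634 + 1451)/((374*(-18))) - 10290/(-26396) = -8183/(-6732) - 10290*(-1/26396) = -8183*(-1/6732) + 5145/13198 = 8183/6732 + 5145/13198 = 71317687/44424468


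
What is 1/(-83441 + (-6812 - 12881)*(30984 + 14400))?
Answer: -1/893830553 ≈ -1.1188e-9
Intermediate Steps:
1/(-83441 + (-6812 - 12881)*(30984 + 14400)) = 1/(-83441 - 19693*45384) = 1/(-83441 - 893747112) = 1/(-893830553) = -1/893830553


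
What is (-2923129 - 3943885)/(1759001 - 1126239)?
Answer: -3433507/316381 ≈ -10.852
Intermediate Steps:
(-2923129 - 3943885)/(1759001 - 1126239) = -6867014/632762 = -6867014*1/632762 = -3433507/316381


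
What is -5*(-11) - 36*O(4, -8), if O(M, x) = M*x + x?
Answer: 1495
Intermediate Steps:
O(M, x) = x + M*x
-5*(-11) - 36*O(4, -8) = -5*(-11) - (-288)*(1 + 4) = 55 - (-288)*5 = 55 - 36*(-40) = 55 + 1440 = 1495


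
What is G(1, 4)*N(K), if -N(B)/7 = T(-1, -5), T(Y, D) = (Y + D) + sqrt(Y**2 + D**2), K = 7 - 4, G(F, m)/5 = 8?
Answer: 1680 - 280*sqrt(26) ≈ 252.27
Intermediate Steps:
G(F, m) = 40 (G(F, m) = 5*8 = 40)
K = 3
T(Y, D) = D + Y + sqrt(D**2 + Y**2) (T(Y, D) = (D + Y) + sqrt(D**2 + Y**2) = D + Y + sqrt(D**2 + Y**2))
N(B) = 42 - 7*sqrt(26) (N(B) = -7*(-5 - 1 + sqrt((-5)**2 + (-1)**2)) = -7*(-5 - 1 + sqrt(25 + 1)) = -7*(-5 - 1 + sqrt(26)) = -7*(-6 + sqrt(26)) = 42 - 7*sqrt(26))
G(1, 4)*N(K) = 40*(42 - 7*sqrt(26)) = 1680 - 280*sqrt(26)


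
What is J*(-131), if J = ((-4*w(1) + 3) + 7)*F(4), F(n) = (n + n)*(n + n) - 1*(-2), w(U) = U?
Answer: -51876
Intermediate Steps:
F(n) = 2 + 4*n² (F(n) = (2*n)*(2*n) + 2 = 4*n² + 2 = 2 + 4*n²)
J = 396 (J = ((-4*1 + 3) + 7)*(2 + 4*4²) = ((-4 + 3) + 7)*(2 + 4*16) = (-1 + 7)*(2 + 64) = 6*66 = 396)
J*(-131) = 396*(-131) = -51876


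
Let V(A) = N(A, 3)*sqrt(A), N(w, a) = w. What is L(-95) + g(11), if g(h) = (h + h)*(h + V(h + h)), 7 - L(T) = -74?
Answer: 323 + 484*sqrt(22) ≈ 2593.2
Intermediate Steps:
L(T) = 81 (L(T) = 7 - 1*(-74) = 7 + 74 = 81)
V(A) = A**(3/2) (V(A) = A*sqrt(A) = A**(3/2))
g(h) = 2*h*(h + 2*sqrt(2)*h**(3/2)) (g(h) = (h + h)*(h + (h + h)**(3/2)) = (2*h)*(h + (2*h)**(3/2)) = (2*h)*(h + 2*sqrt(2)*h**(3/2)) = 2*h*(h + 2*sqrt(2)*h**(3/2)))
L(-95) + g(11) = 81 + 2*11*(11 + 2*sqrt(2)*11**(3/2)) = 81 + 2*11*(11 + 2*sqrt(2)*(11*sqrt(11))) = 81 + 2*11*(11 + 22*sqrt(22)) = 81 + (242 + 484*sqrt(22)) = 323 + 484*sqrt(22)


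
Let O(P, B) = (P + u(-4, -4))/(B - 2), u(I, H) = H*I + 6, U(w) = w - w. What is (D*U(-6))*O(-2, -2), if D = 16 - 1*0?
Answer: 0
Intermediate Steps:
U(w) = 0
u(I, H) = 6 + H*I
O(P, B) = (22 + P)/(-2 + B) (O(P, B) = (P + (6 - 4*(-4)))/(B - 2) = (P + (6 + 16))/(-2 + B) = (P + 22)/(-2 + B) = (22 + P)/(-2 + B))
D = 16 (D = 16 + 0 = 16)
(D*U(-6))*O(-2, -2) = (16*0)*((22 - 2)/(-2 - 2)) = 0*(20/(-4)) = 0*(-¼*20) = 0*(-5) = 0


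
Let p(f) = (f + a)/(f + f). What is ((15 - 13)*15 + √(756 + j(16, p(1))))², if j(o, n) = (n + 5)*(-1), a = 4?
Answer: (60 + √2994)²/4 ≈ 3290.0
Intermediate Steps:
p(f) = (4 + f)/(2*f) (p(f) = (f + 4)/(f + f) = (4 + f)/((2*f)) = (4 + f)*(1/(2*f)) = (4 + f)/(2*f))
j(o, n) = -5 - n (j(o, n) = (5 + n)*(-1) = -5 - n)
((15 - 13)*15 + √(756 + j(16, p(1))))² = ((15 - 13)*15 + √(756 + (-5 - (4 + 1)/(2*1))))² = (2*15 + √(756 + (-5 - 5/2)))² = (30 + √(756 + (-5 - 1*5/2)))² = (30 + √(756 + (-5 - 5/2)))² = (30 + √(756 - 15/2))² = (30 + √(1497/2))² = (30 + √2994/2)²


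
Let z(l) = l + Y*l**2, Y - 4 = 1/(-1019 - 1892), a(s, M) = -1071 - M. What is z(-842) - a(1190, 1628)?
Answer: 8259873579/2911 ≈ 2.8375e+6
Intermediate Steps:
Y = 11643/2911 (Y = 4 + 1/(-1019 - 1892) = 4 + 1/(-2911) = 4 - 1/2911 = 11643/2911 ≈ 3.9997)
z(l) = l + 11643*l**2/2911
z(-842) - a(1190, 1628) = (1/2911)*(-842)*(2911 + 11643*(-842)) - (-1071 - 1*1628) = (1/2911)*(-842)*(2911 - 9803406) - (-1071 - 1628) = (1/2911)*(-842)*(-9800495) - 1*(-2699) = 8252016790/2911 + 2699 = 8259873579/2911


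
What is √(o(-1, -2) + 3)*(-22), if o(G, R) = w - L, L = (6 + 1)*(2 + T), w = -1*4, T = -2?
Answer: -22*I ≈ -22.0*I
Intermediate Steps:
w = -4
L = 0 (L = (6 + 1)*(2 - 2) = 7*0 = 0)
o(G, R) = -4 (o(G, R) = -4 - 1*0 = -4 + 0 = -4)
√(o(-1, -2) + 3)*(-22) = √(-4 + 3)*(-22) = √(-1)*(-22) = I*(-22) = -22*I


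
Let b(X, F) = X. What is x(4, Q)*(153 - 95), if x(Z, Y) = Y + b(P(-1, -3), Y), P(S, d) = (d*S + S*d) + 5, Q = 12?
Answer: 1334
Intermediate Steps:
P(S, d) = 5 + 2*S*d (P(S, d) = (S*d + S*d) + 5 = 2*S*d + 5 = 5 + 2*S*d)
x(Z, Y) = 11 + Y (x(Z, Y) = Y + (5 + 2*(-1)*(-3)) = Y + (5 + 6) = Y + 11 = 11 + Y)
x(4, Q)*(153 - 95) = (11 + 12)*(153 - 95) = 23*58 = 1334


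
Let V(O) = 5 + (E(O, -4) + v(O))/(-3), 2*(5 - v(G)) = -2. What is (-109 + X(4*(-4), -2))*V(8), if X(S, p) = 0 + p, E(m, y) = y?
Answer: -481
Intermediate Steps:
v(G) = 6 (v(G) = 5 - 1/2*(-2) = 5 + 1 = 6)
X(S, p) = p
V(O) = 13/3 (V(O) = 5 + (-4 + 6)/(-3) = 5 + 2*(-1/3) = 5 - 2/3 = 13/3)
(-109 + X(4*(-4), -2))*V(8) = (-109 - 2)*(13/3) = -111*13/3 = -481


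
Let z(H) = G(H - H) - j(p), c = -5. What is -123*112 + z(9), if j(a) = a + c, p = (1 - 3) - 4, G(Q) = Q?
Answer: -13765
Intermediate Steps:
p = -6 (p = -2 - 4 = -6)
j(a) = -5 + a (j(a) = a - 5 = -5 + a)
z(H) = 11 (z(H) = (H - H) - (-5 - 6) = 0 - 1*(-11) = 0 + 11 = 11)
-123*112 + z(9) = -123*112 + 11 = -13776 + 11 = -13765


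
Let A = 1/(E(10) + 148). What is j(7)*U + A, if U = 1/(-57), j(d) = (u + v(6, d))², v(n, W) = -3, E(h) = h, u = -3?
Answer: -1877/3002 ≈ -0.62525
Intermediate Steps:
j(d) = 36 (j(d) = (-3 - 3)² = (-6)² = 36)
A = 1/158 (A = 1/(10 + 148) = 1/158 ≈ 0.0063291)
U = -1/57 ≈ -0.017544
j(7)*U + A = 36*(-1/57) + 1/158 = -12/19 + 1/158 = -1877/3002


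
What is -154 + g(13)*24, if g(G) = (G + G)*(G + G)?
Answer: 16070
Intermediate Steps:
g(G) = 4*G² (g(G) = (2*G)*(2*G) = 4*G²)
-154 + g(13)*24 = -154 + (4*13²)*24 = -154 + (4*169)*24 = -154 + 676*24 = -154 + 16224 = 16070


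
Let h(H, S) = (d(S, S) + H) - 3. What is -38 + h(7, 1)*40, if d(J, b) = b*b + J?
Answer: 202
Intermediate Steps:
d(J, b) = J + b² (d(J, b) = b² + J = J + b²)
h(H, S) = -3 + H + S + S² (h(H, S) = ((S + S²) + H) - 3 = (H + S + S²) - 3 = -3 + H + S + S²)
-38 + h(7, 1)*40 = -38 + (-3 + 7 + 1 + 1²)*40 = -38 + (-3 + 7 + 1 + 1)*40 = -38 + 6*40 = -38 + 240 = 202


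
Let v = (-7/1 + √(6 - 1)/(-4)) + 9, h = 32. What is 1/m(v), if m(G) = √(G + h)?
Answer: 2/√(136 - √5) ≈ 0.17293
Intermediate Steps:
v = 2 - √5/4 (v = (-7*1 + √5*(-¼)) + 9 = (-7 - √5/4) + 9 = 2 - √5/4 ≈ 1.4410)
m(G) = √(32 + G) (m(G) = √(G + 32) = √(32 + G))
1/m(v) = 1/(√(32 + (2 - √5/4))) = 1/(√(34 - √5/4)) = (34 - √5/4)^(-½)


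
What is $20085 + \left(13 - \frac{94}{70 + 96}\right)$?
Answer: $\frac{1668087}{83} \approx 20097.0$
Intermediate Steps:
$20085 + \left(13 - \frac{94}{70 + 96}\right) = 20085 + \left(13 - \frac{94}{166}\right) = 20085 + \left(13 - \frac{47}{83}\right) = 20085 + \frac{1032}{83} = \frac{1668087}{83}$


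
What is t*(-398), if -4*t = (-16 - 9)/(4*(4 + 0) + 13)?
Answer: -4975/58 ≈ -85.776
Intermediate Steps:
t = 25/116 (t = -(-16 - 9)/(4*(4*(4 + 0) + 13)) = -(-25)/(4*(4*4 + 13)) = -(-25)/(4*(16 + 13)) = -(-25)/(4*29) = -¼*(-25/29) = 25/116 ≈ 0.21552)
t*(-398) = (25/116)*(-398) = -4975/58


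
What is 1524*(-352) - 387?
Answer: -536835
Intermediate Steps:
1524*(-352) - 387 = -536448 - 387 = -536835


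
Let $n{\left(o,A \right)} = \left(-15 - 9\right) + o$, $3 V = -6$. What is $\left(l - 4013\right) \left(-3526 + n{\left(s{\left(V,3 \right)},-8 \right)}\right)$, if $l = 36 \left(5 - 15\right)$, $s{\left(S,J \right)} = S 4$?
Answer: $15559134$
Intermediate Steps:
$V = -2$ ($V = \frac{1}{3} \left(-6\right) = -2$)
$s{\left(S,J \right)} = 4 S$
$l = -360$ ($l = 36 \left(-10\right) = -360$)
$n{\left(o,A \right)} = -24 + o$
$\left(l - 4013\right) \left(-3526 + n{\left(s{\left(V,3 \right)},-8 \right)}\right) = \left(-360 - 4013\right) \left(-3526 + \left(-24 + 4 \left(-2\right)\right)\right) = - 4373 \left(-3526 - 32\right) = \left(-4373\right) \left(-3558\right) = 15559134$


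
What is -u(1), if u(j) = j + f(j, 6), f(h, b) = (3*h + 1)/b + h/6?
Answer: -11/6 ≈ -1.8333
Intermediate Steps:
f(h, b) = h/6 + (1 + 3*h)/b (f(h, b) = (1 + 3*h)/b + h*(⅙) = (1 + 3*h)/b + h/6 = h/6 + (1 + 3*h)/b)
u(j) = ⅙ + 5*j/3 (u(j) = j + (⅙)*(6 + 18*j + 6*j)/6 = j + (⅙)*(⅙)*(6 + 24*j) = j + (⅙ + 2*j/3) = ⅙ + 5*j/3)
-u(1) = -(⅙ + (5/3)*1) = -(⅙ + 5/3) = -1*11/6 = -11/6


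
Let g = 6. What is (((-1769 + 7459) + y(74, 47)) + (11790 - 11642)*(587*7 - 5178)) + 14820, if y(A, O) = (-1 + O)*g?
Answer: -137426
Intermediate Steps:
y(A, O) = -6 + 6*O (y(A, O) = (-1 + O)*6 = -6 + 6*O)
(((-1769 + 7459) + y(74, 47)) + (11790 - 11642)*(587*7 - 5178)) + 14820 = (((-1769 + 7459) + (-6 + 6*47)) + (11790 - 11642)*(587*7 - 5178)) + 14820 = ((5690 + (-6 + 282)) + 148*(4109 - 5178)) + 14820 = ((5690 + 276) + 148*(-1069)) + 14820 = (5966 - 158212) + 14820 = -152246 + 14820 = -137426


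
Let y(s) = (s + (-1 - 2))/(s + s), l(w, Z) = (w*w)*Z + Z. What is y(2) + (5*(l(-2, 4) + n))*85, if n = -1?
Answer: 32299/4 ≈ 8074.8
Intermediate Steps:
l(w, Z) = Z + Z*w**2 (l(w, Z) = w**2*Z + Z = Z*w**2 + Z = Z + Z*w**2)
y(s) = (-3 + s)/(2*s) (y(s) = (s - 3)/((2*s)) = (-3 + s)*(1/(2*s)) = (-3 + s)/(2*s))
y(2) + (5*(l(-2, 4) + n))*85 = (1/2)*(-3 + 2)/2 + (5*(4*(1 + (-2)**2) - 1))*85 = (1/2)*(1/2)*(-1) + (5*(4*(1 + 4) - 1))*85 = -1/4 + (5*(4*5 - 1))*85 = -1/4 + (5*(20 - 1))*85 = -1/4 + (5*19)*85 = -1/4 + 95*85 = -1/4 + 8075 = 32299/4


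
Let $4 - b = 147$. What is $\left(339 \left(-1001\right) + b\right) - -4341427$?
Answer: $4001945$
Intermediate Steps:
$b = -143$ ($b = 4 - 147 = -143$)
$\left(339 \left(-1001\right) + b\right) - -4341427 = \left(339 \left(-1001\right) - 143\right) - -4341427 = \left(-339339 - 143\right) + 4341427 = -339482 + 4341427 = 4001945$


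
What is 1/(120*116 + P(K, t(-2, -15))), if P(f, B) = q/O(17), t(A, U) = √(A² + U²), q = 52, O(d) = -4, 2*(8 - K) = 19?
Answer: 1/13907 ≈ 7.1906e-5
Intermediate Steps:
K = -3/2 (K = 8 - ½*19 = 8 - 19/2 = -3/2 ≈ -1.5000)
P(f, B) = -13 (P(f, B) = 52/(-4) = 52*(-¼) = -13)
1/(120*116 + P(K, t(-2, -15))) = 1/(120*116 - 13) = 1/(13920 - 13) = 1/13907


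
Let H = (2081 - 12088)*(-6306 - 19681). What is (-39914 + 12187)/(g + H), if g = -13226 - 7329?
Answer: -1631/15295962 ≈ -0.00010663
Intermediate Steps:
H = 260051909 (H = -10007*(-25987) = 260051909)
g = -20555
(-39914 + 12187)/(g + H) = (-39914 + 12187)/(-20555 + 260051909) = -27727/260031354 = -27727*1/260031354 = -1631/15295962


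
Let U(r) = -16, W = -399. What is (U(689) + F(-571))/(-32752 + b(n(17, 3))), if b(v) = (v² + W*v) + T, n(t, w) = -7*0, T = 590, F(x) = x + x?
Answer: 579/16081 ≈ 0.036005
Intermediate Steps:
F(x) = 2*x
n(t, w) = 0
b(v) = 590 + v² - 399*v (b(v) = (v² - 399*v) + 590 = 590 + v² - 399*v)
(U(689) + F(-571))/(-32752 + b(n(17, 3))) = (-16 + 2*(-571))/(-32752 + (590 + 0² - 399*0)) = (-16 - 1142)/(-32752 + (590 + 0 + 0)) = -1158/(-32752 + 590) = -1158/(-32162) = -1158*(-1/32162) = 579/16081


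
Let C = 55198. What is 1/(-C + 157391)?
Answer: 1/102193 ≈ 9.7854e-6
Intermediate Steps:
1/(-C + 157391) = 1/(-1*55198 + 157391) = 1/(-55198 + 157391) = 1/102193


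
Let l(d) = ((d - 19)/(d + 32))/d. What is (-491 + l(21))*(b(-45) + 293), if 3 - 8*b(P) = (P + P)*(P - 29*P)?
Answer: -63253536307/8904 ≈ -7.1039e+6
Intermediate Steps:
l(d) = (-19 + d)/(d*(32 + d)) (l(d) = ((-19 + d)/(32 + d))/d = (-19 + d)/(d*(32 + d)))
b(P) = 3/8 + 7*P² (b(P) = 3/8 - (P + P)*(P - 29*P)/8 = 3/8 - 2*P*(-28*P)/8 = 3/8 - (-7)*P² = 3/8 + 7*P²)
(-491 + l(21))*(b(-45) + 293) = (-491 + (-19 + 21)/(21*(32 + 21)))*((3/8 + 7*(-45)²) + 293) = (-491 + (1/21)*2/53)*((3/8 + 7*2025) + 293) = (-491 + (1/21)*(1/53)*2)*((3/8 + 14175) + 293) = (-491 + 2/1113)*(113403/8 + 293) = -546481/1113*115747/8 = -63253536307/8904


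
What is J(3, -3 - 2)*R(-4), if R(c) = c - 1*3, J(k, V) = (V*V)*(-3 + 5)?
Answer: -350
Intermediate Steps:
J(k, V) = 2*V² (J(k, V) = V²*2 = 2*V²)
R(c) = -3 + c (R(c) = c - 3 = -3 + c)
J(3, -3 - 2)*R(-4) = (2*(-3 - 2)²)*(-3 - 4) = (2*(-5)²)*(-7) = (2*25)*(-7) = 50*(-7) = -350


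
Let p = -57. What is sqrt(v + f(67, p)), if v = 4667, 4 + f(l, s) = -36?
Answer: sqrt(4627) ≈ 68.022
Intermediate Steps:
f(l, s) = -40 (f(l, s) = -4 - 36 = -40)
sqrt(v + f(67, p)) = sqrt(4667 - 40) = sqrt(4627)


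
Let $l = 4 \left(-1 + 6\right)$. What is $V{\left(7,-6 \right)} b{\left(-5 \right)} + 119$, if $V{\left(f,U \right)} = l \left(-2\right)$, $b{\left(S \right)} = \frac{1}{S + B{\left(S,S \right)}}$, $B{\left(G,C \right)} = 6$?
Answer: $79$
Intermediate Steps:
$l = 20$ ($l = 4 \cdot 5 = 20$)
$b{\left(S \right)} = \frac{1}{6 + S}$ ($b{\left(S \right)} = \frac{1}{S + 6} = \frac{1}{6 + S}$)
$V{\left(f,U \right)} = -40$ ($V{\left(f,U \right)} = 20 \left(-2\right) = -40$)
$V{\left(7,-6 \right)} b{\left(-5 \right)} + 119 = - \frac{40}{6 - 5} + 119 = - \frac{40}{1} + 119 = \left(-40\right) 1 + 119 = -40 + 119 = 79$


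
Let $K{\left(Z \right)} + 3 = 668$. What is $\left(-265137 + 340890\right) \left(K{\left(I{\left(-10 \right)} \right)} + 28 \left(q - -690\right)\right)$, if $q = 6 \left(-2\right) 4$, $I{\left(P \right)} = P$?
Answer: $1412111673$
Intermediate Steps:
$q = -48$ ($q = \left(-12\right) 4 = -48$)
$K{\left(Z \right)} = 665$ ($K{\left(Z \right)} = -3 + 668 = 665$)
$\left(-265137 + 340890\right) \left(K{\left(I{\left(-10 \right)} \right)} + 28 \left(q - -690\right)\right) = \left(-265137 + 340890\right) \left(665 + 28 \left(-48 - -690\right)\right) = 75753 \left(665 + 28 \left(-48 + 690\right)\right) = 75753 \left(665 + 28 \cdot 642\right) = 75753 \left(665 + 17976\right) = 75753 \cdot 18641 = 1412111673$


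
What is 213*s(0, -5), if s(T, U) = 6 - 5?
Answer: 213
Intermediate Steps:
s(T, U) = 1
213*s(0, -5) = 213*1 = 213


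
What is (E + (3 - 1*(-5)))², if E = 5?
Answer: 169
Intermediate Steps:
(E + (3 - 1*(-5)))² = (5 + (3 - 1*(-5)))² = (5 + (3 + 5))² = (5 + 8)² = 13² = 169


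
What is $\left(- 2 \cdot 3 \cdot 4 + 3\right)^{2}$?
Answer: $441$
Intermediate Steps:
$\left(- 2 \cdot 3 \cdot 4 + 3\right)^{2} = \left(\left(-2\right) 12 + 3\right)^{2} = \left(-24 + 3\right)^{2} = \left(-21\right)^{2} = 441$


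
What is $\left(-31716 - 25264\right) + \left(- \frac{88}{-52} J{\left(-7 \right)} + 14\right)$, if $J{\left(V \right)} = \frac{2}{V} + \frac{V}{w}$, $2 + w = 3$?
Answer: $- \frac{5185028}{91} \approx -56978.0$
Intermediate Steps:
$w = 1$ ($w = -2 + 3 = 1$)
$J{\left(V \right)} = V + \frac{2}{V}$ ($J{\left(V \right)} = \frac{2}{V} + \frac{V}{1} = \frac{2}{V} + V 1 = \frac{2}{V} + V = V + \frac{2}{V}$)
$\left(-31716 - 25264\right) + \left(- \frac{88}{-52} J{\left(-7 \right)} + 14\right) = \left(-31716 - 25264\right) + \left(- \frac{88}{-52} \left(-7 + \frac{2}{-7}\right) + 14\right) = -56980 + \left(\left(-88\right) \left(- \frac{1}{52}\right) \left(-7 + 2 \left(- \frac{1}{7}\right)\right) + 14\right) = -56980 + \left(\frac{22 \left(-7 - \frac{2}{7}\right)}{13} + 14\right) = -56980 + \left(\frac{22}{13} \left(- \frac{51}{7}\right) + 14\right) = -56980 + \left(- \frac{1122}{91} + 14\right) = -56980 + \frac{152}{91} = - \frac{5185028}{91}$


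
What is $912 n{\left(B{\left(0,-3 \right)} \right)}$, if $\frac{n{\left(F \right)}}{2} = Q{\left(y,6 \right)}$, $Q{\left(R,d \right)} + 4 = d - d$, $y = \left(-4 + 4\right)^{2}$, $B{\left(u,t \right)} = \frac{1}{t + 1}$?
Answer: $-7296$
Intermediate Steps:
$B{\left(u,t \right)} = \frac{1}{1 + t}$
$y = 0$ ($y = 0^{2} = 0$)
$Q{\left(R,d \right)} = -4$ ($Q{\left(R,d \right)} = -4 + \left(d - d\right) = -4 + 0 = -4$)
$n{\left(F \right)} = -8$ ($n{\left(F \right)} = 2 \left(-4\right) = -8$)
$912 n{\left(B{\left(0,-3 \right)} \right)} = 912 \left(-8\right) = -7296$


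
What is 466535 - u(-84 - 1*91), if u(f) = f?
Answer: 466710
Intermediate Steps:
466535 - u(-84 - 1*91) = 466535 - (-84 - 1*91) = 466535 - (-84 - 91) = 466535 - 1*(-175) = 466535 + 175 = 466710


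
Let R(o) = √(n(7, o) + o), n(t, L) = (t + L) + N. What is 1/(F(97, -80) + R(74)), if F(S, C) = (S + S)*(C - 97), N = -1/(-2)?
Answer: -68676/2358196177 - √622/2358196177 ≈ -2.9133e-5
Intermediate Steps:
N = ½ (N = -1*(-½) = ½ ≈ 0.50000)
F(S, C) = 2*S*(-97 + C) (F(S, C) = (2*S)*(-97 + C) = 2*S*(-97 + C))
n(t, L) = ½ + L + t (n(t, L) = (t + L) + ½ = (L + t) + ½ = ½ + L + t)
R(o) = √(15/2 + 2*o) (R(o) = √((½ + o + 7) + o) = √((15/2 + o) + o) = √(15/2 + 2*o))
1/(F(97, -80) + R(74)) = 1/(2*97*(-97 - 80) + √(30 + 8*74)/2) = 1/(2*97*(-177) + √(30 + 592)/2) = 1/(-34338 + √622/2)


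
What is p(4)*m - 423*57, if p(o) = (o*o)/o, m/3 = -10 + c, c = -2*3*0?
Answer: -24231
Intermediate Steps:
c = 0 (c = -6*0 = 0)
m = -30 (m = 3*(-10 + 0) = 3*(-10) = -30)
p(o) = o (p(o) = o**2/o = o)
p(4)*m - 423*57 = 4*(-30) - 423*57 = -120 - 24111 = -24231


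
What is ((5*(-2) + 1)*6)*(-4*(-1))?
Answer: -216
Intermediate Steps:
((5*(-2) + 1)*6)*(-4*(-1)) = ((-10 + 1)*6)*4 = -9*6*4 = -54*4 = -216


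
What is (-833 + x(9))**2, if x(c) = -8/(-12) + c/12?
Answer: 99580441/144 ≈ 6.9153e+5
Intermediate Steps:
x(c) = 2/3 + c/12 (x(c) = -8*(-1/12) + c*(1/12) = 2/3 + c/12)
(-833 + x(9))**2 = (-833 + (2/3 + (1/12)*9))**2 = (-833 + (2/3 + 3/4))**2 = (-833 + 17/12)**2 = (-9979/12)**2 = 99580441/144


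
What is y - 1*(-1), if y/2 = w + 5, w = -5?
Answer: 1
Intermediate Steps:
y = 0 (y = 2*(-5 + 5) = 2*0 = 0)
y - 1*(-1) = 0 - 1*(-1) = 0 + 1 = 1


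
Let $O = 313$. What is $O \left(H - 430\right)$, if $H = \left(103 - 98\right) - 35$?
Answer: $-143980$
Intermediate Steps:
$H = -30$ ($H = 5 - 35 = -30$)
$O \left(H - 430\right) = 313 \left(-30 - 430\right) = 313 \left(-460\right) = -143980$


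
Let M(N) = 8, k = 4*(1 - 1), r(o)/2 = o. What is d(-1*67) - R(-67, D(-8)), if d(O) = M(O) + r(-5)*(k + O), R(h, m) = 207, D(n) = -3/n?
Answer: 471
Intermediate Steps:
r(o) = 2*o
k = 0 (k = 4*0 = 0)
d(O) = 8 - 10*O (d(O) = 8 + (2*(-5))*(0 + O) = 8 - 10*O)
d(-1*67) - R(-67, D(-8)) = (8 - (-10)*67) - 1*207 = (8 - 10*(-67)) - 207 = (8 + 670) - 207 = 678 - 207 = 471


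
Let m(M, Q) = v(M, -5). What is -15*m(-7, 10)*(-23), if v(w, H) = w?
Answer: -2415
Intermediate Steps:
m(M, Q) = M
-15*m(-7, 10)*(-23) = -15*(-7)*(-23) = 105*(-23) = -2415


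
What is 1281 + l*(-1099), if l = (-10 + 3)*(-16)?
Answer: -121807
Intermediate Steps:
l = 112 (l = -7*(-16) = 112)
1281 + l*(-1099) = 1281 + 112*(-1099) = 1281 - 123088 = -121807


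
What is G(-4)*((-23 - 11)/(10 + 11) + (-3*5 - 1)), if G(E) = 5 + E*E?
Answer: -370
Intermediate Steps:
G(E) = 5 + E**2
G(-4)*((-23 - 11)/(10 + 11) + (-3*5 - 1)) = (5 + (-4)**2)*((-23 - 11)/(10 + 11) + (-3*5 - 1)) = (5 + 16)*(-34/21 + (-15 - 1)) = 21*(-34*1/21 - 16) = 21*(-34/21 - 16) = 21*(-370/21) = -370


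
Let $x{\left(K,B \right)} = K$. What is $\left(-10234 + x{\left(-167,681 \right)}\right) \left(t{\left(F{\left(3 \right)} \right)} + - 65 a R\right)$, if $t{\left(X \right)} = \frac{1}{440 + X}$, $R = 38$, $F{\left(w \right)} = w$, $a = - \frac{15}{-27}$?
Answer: $\frac{18968099147}{1329} \approx 1.4272 \cdot 10^{7}$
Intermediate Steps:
$a = \frac{5}{9}$ ($a = \left(-15\right) \left(- \frac{1}{27}\right) = \frac{5}{9} \approx 0.55556$)
$\left(-10234 + x{\left(-167,681 \right)}\right) \left(t{\left(F{\left(3 \right)} \right)} + - 65 a R\right) = \left(-10234 - 167\right) \left(\frac{1}{440 + 3} + \left(-65\right) \frac{5}{9} \cdot 38\right) = - 10401 \left(\frac{1}{443} - \frac{12350}{9}\right) = \left(-10401\right) \left(- \frac{5471041}{3987}\right) = \frac{18968099147}{1329}$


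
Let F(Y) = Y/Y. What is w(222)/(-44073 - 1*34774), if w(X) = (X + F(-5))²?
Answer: -49729/78847 ≈ -0.63070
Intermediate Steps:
F(Y) = 1
w(X) = (1 + X)² (w(X) = (X + 1)² = (1 + X)²)
w(222)/(-44073 - 1*34774) = (1 + 222)²/(-44073 - 1*34774) = 223²/(-44073 - 34774) = 49729/(-78847) = 49729*(-1/78847) = -49729/78847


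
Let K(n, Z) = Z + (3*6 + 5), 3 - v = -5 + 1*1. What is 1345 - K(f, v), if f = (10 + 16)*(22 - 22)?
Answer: 1315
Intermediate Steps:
f = 0 (f = 26*0 = 0)
v = 7 (v = 3 - (-5 + 1*1) = 3 - (-5 + 1) = 3 - 1*(-4) = 3 + 4 = 7)
K(n, Z) = 23 + Z (K(n, Z) = Z + (18 + 5) = Z + 23 = 23 + Z)
1345 - K(f, v) = 1345 - (23 + 7) = 1345 - 1*30 = 1345 - 30 = 1315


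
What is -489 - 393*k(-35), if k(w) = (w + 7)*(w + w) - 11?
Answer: -766446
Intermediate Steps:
k(w) = -11 + 2*w*(7 + w) (k(w) = (7 + w)*(2*w) - 11 = 2*w*(7 + w) - 11 = -11 + 2*w*(7 + w))
-489 - 393*k(-35) = -489 - 393*(-11 + 2*(-35)² + 14*(-35)) = -489 - 393*(-11 + 2*1225 - 490) = -489 - 393*(-11 + 2450 - 490) = -489 - 393*1949 = -489 - 765957 = -766446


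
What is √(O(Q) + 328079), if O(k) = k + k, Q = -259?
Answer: √327561 ≈ 572.33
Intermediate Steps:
O(k) = 2*k
√(O(Q) + 328079) = √(2*(-259) + 328079) = √(-518 + 328079) = √327561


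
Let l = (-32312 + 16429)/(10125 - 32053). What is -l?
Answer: -15883/21928 ≈ -0.72433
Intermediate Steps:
l = 15883/21928 (l = -15883/(-21928) = -15883*(-1/21928) = 15883/21928 ≈ 0.72433)
-l = -1*15883/21928 = -15883/21928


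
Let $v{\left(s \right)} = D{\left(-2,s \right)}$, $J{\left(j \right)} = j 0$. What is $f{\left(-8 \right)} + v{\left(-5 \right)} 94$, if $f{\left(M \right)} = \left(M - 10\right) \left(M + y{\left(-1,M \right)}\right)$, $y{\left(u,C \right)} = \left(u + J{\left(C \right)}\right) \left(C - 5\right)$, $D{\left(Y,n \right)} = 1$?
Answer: $4$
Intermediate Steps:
$J{\left(j \right)} = 0$
$y{\left(u,C \right)} = u \left(-5 + C\right)$ ($y{\left(u,C \right)} = \left(u + 0\right) \left(C - 5\right) = u \left(-5 + C\right)$)
$v{\left(s \right)} = 1$
$f{\left(M \right)} = -50 + 5 M$ ($f{\left(M \right)} = \left(M - 10\right) \left(M - \left(-5 + M\right)\right) = \left(-10 + M\right) \left(M - \left(-5 + M\right)\right) = \left(-10 + M\right) 5 = -50 + 5 M$)
$f{\left(-8 \right)} + v{\left(-5 \right)} 94 = \left(-50 + 5 \left(-8\right)\right) + 1 \cdot 94 = \left(-50 - 40\right) + 94 = -90 + 94 = 4$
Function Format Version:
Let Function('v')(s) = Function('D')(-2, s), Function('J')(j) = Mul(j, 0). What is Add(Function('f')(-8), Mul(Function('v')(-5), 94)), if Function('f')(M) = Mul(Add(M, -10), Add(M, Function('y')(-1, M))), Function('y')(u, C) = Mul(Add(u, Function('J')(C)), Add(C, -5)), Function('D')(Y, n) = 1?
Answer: 4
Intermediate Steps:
Function('J')(j) = 0
Function('y')(u, C) = Mul(u, Add(-5, C)) (Function('y')(u, C) = Mul(Add(u, 0), Add(C, -5)) = Mul(u, Add(-5, C)))
Function('v')(s) = 1
Function('f')(M) = Add(-50, Mul(5, M)) (Function('f')(M) = Mul(Add(M, -10), Add(M, Mul(-1, Add(-5, M)))) = Mul(Add(-10, M), Add(M, Add(5, Mul(-1, M)))) = Mul(Add(-10, M), 5) = Add(-50, Mul(5, M)))
Add(Function('f')(-8), Mul(Function('v')(-5), 94)) = Add(Add(-50, Mul(5, -8)), Mul(1, 94)) = Add(Add(-50, -40), 94) = Add(-90, 94) = 4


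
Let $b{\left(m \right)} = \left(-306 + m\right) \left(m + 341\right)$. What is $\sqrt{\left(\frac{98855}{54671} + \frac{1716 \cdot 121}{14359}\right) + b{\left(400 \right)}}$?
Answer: $\frac{\sqrt{42934846135407315916123}}{785020889} \approx 263.95$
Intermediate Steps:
$b{\left(m \right)} = \left(-306 + m\right) \left(341 + m\right)$
$\sqrt{\left(\frac{98855}{54671} + \frac{1716 \cdot 121}{14359}\right) + b{\left(400 \right)}} = \sqrt{\left(\frac{98855}{54671} + \frac{1716 \cdot 121}{14359}\right) + \left(-104346 + 400^{2} + 35 \cdot 400\right)} = \sqrt{\left(98855 \cdot \frac{1}{54671} + 207636 \cdot \frac{1}{14359}\right) + \left(-104346 + 160000 + 14000\right)} = \sqrt{\left(\frac{98855}{54671} + \frac{207636}{14359}\right) + 69654} = \sqrt{\frac{12771126701}{785020889} + 69654} = \sqrt{\frac{54692616129107}{785020889}} = \frac{\sqrt{42934846135407315916123}}{785020889}$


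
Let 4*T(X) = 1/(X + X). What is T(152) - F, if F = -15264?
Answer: 18561025/1216 ≈ 15264.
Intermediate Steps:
T(X) = 1/(8*X) (T(X) = 1/(4*(X + X)) = 1/(4*((2*X))) = (1/(2*X))/4 = 1/(8*X))
T(152) - F = (⅛)/152 - 1*(-15264) = (⅛)*(1/152) + 15264 = 1/1216 + 15264 = 18561025/1216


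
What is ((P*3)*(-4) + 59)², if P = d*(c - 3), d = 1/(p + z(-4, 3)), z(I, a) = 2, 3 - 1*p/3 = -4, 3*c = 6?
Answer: 1874161/529 ≈ 3542.8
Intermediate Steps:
c = 2 (c = (⅓)*6 = 2)
p = 21 (p = 9 - 3*(-4) = 9 + 12 = 21)
d = 1/23 (d = 1/(21 + 2) = 1/23 ≈ 0.043478)
P = -1/23 (P = (2 - 3)/23 = (1/23)*(-1) = -1/23 ≈ -0.043478)
((P*3)*(-4) + 59)² = (-1/23*3*(-4) + 59)² = (-3/23*(-4) + 59)² = (12/23 + 59)² = (1369/23)² = 1874161/529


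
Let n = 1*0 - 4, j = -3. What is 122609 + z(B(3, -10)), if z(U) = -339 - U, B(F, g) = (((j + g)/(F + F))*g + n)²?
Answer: 1097621/9 ≈ 1.2196e+5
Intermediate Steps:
n = -4 (n = 0 - 4 = -4)
B(F, g) = (-4 + g*(-3 + g)/(2*F))² (B(F, g) = (((-3 + g)/(F + F))*g - 4)² = (((-3 + g)/((2*F)))*g - 4)² = (((-3 + g)*(1/(2*F)))*g - 4)² = (((-3 + g)/(2*F))*g - 4)² = (g*(-3 + g)/(2*F) - 4)² = (-4 + g*(-3 + g)/(2*F))²)
122609 + z(B(3, -10)) = 122609 + (-339 - ((-10)² - 8*3 - 3*(-10))²/(4*3²)) = 122609 + (-339 - (100 - 24 + 30)²/(4*9)) = 122609 + (-339 - 106²/(4*9)) = 122609 + (-339 - 11236/(4*9)) = 122609 + (-339 - 1*2809/9) = 122609 + (-339 - 2809/9) = 122609 - 5860/9 = 1097621/9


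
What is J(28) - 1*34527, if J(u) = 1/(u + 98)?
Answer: -4350401/126 ≈ -34527.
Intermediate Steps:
J(u) = 1/(98 + u)
J(28) - 1*34527 = 1/(98 + 28) - 1*34527 = 1/126 - 34527 = -4350401/126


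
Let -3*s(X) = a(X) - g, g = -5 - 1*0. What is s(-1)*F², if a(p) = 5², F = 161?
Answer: -259210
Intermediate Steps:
g = -5 (g = -5 + 0 = -5)
a(p) = 25
s(X) = -10 (s(X) = -(25 - 1*(-5))/3 = -(25 + 5)/3 = -⅓*30 = -10)
s(-1)*F² = -10*161² = -10*25921 = -259210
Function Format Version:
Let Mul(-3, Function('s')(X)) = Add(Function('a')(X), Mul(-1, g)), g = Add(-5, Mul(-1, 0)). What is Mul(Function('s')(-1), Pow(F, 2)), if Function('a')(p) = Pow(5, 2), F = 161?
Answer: -259210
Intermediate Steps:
g = -5 (g = Add(-5, 0) = -5)
Function('a')(p) = 25
Function('s')(X) = -10 (Function('s')(X) = Mul(Rational(-1, 3), Add(25, Mul(-1, -5))) = Mul(Rational(-1, 3), Add(25, 5)) = Mul(Rational(-1, 3), 30) = -10)
Mul(Function('s')(-1), Pow(F, 2)) = Mul(-10, Pow(161, 2)) = Mul(-10, 25921) = -259210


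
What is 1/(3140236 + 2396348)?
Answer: 1/5536584 ≈ 1.8062e-7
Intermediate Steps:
1/(3140236 + 2396348) = 1/5536584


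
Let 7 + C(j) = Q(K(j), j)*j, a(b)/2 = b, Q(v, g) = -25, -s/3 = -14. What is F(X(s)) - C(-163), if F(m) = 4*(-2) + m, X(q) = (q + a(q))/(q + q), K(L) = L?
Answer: -8149/2 ≈ -4074.5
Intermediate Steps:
s = 42 (s = -3*(-14) = 42)
a(b) = 2*b
X(q) = 3/2 (X(q) = (q + 2*q)/(q + q) = (3*q)/((2*q)) = (3*q)*(1/(2*q)) = 3/2)
C(j) = -7 - 25*j
F(m) = -8 + m
F(X(s)) - C(-163) = (-8 + 3/2) - (-7 - 25*(-163)) = -13/2 - (-7 + 4075) = -13/2 - 1*4068 = -13/2 - 4068 = -8149/2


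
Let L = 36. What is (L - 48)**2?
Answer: 144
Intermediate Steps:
(L - 48)**2 = (36 - 48)**2 = (-12)**2 = 144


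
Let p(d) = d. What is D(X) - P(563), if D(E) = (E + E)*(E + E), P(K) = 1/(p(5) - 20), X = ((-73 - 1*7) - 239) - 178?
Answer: 14820541/15 ≈ 9.8804e+5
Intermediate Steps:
X = -497 (X = ((-73 - 7) - 239) - 178 = (-80 - 239) - 178 = -319 - 178 = -497)
P(K) = -1/15 (P(K) = 1/(5 - 20) = 1/(-15) = -1/15)
D(E) = 4*E**2 (D(E) = (2*E)*(2*E) = 4*E**2)
D(X) - P(563) = 4*(-497)**2 - 1*(-1/15) = 4*247009 + 1/15 = 988036 + 1/15 = 14820541/15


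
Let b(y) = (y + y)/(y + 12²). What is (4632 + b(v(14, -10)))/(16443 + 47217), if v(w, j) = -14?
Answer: 150533/2068950 ≈ 0.072758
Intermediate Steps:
b(y) = 2*y/(144 + y) (b(y) = (2*y)/(y + 144) = (2*y)/(144 + y) = 2*y/(144 + y))
(4632 + b(v(14, -10)))/(16443 + 47217) = (4632 + 2*(-14)/(144 - 14))/(16443 + 47217) = (4632 + 2*(-14)/130)/63660 = (4632 + 2*(-14)*(1/130))*(1/63660) = (4632 - 14/65)*(1/63660) = (301066/65)*(1/63660) = 150533/2068950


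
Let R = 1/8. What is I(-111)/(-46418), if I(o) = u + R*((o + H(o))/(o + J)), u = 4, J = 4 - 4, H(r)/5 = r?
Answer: -19/185672 ≈ -0.00010233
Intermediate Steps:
H(r) = 5*r
J = 0
R = 1/8 (R = 1*(1/8) = 1/8 ≈ 0.12500)
I(o) = 19/4 (I(o) = 4 + ((o + 5*o)/(o + 0))/8 = 4 + ((6*o)/o)/8 = 4 + (1/8)*6 = 4 + 3/4 = 19/4)
I(-111)/(-46418) = (19/4)/(-46418) = (19/4)*(-1/46418) = -19/185672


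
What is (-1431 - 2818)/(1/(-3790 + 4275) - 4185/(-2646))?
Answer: -201954970/75273 ≈ -2683.0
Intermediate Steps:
(-1431 - 2818)/(1/(-3790 + 4275) - 4185/(-2646)) = -4249/(1/485 - 4185*(-1/2646)) = -4249/(1/485 + 155/98) = -4249/75273/47530 = -4249*47530/75273 = -201954970/75273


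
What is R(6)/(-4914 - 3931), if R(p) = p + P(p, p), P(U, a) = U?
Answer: -12/8845 ≈ -0.0013567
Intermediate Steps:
R(p) = 2*p (R(p) = p + p = 2*p)
R(6)/(-4914 - 3931) = (2*6)/(-4914 - 3931) = 12/(-8845) = 12*(-1/8845) = -12/8845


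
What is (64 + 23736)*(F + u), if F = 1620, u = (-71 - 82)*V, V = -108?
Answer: 431827200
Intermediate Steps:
u = 16524 (u = (-71 - 82)*(-108) = -153*(-108) = 16524)
(64 + 23736)*(F + u) = (64 + 23736)*(1620 + 16524) = 23800*18144 = 431827200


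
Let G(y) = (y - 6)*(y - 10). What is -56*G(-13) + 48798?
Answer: 24326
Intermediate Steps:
G(y) = (-10 + y)*(-6 + y) (G(y) = (-6 + y)*(-10 + y) = (-10 + y)*(-6 + y))
-56*G(-13) + 48798 = -56*(60 + (-13)² - 16*(-13)) + 48798 = -56*(60 + 169 + 208) + 48798 = -56*437 + 48798 = -24472 + 48798 = 24326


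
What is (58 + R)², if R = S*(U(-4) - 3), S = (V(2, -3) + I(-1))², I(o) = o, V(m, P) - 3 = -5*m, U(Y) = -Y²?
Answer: 1340964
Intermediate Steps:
V(m, P) = 3 - 5*m
S = 64 (S = ((3 - 5*2) - 1)² = ((3 - 10) - 1)² = (-7 - 1)² = (-8)² = 64)
R = -1216 (R = 64*(-1*(-4)² - 3) = 64*(-1*16 - 3) = 64*(-16 - 3) = 64*(-19) = -1216)
(58 + R)² = (58 - 1216)² = (-1158)² = 1340964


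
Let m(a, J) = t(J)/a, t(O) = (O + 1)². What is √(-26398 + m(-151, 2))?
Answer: I*√601902157/151 ≈ 162.47*I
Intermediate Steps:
t(O) = (1 + O)²
m(a, J) = (1 + J)²/a
√(-26398 + m(-151, 2)) = √(-26398 + (1 + 2)²/(-151)) = √(-26398 - 1/151*3²) = √(-26398 - 1/151*9) = √(-26398 - 9/151) = √(-3986107/151) = I*√601902157/151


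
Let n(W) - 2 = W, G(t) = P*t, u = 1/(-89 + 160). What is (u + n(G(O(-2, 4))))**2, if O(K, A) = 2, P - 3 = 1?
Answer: 505521/5041 ≈ 100.28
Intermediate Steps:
P = 4 (P = 3 + 1 = 4)
u = 1/71 ≈ 0.014085
G(t) = 4*t
n(W) = 2 + W
(u + n(G(O(-2, 4))))**2 = (1/71 + (2 + 4*2))**2 = (1/71 + (2 + 8))**2 = (1/71 + 10)**2 = (711/71)**2 = 505521/5041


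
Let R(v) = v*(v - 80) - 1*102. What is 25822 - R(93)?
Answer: 24715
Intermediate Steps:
R(v) = -102 + v*(-80 + v) (R(v) = v*(-80 + v) - 102 = -102 + v*(-80 + v))
25822 - R(93) = 25822 - (-102 + 93**2 - 80*93) = 25822 - (-102 + 8649 - 7440) = 25822 - 1*1107 = 25822 - 1107 = 24715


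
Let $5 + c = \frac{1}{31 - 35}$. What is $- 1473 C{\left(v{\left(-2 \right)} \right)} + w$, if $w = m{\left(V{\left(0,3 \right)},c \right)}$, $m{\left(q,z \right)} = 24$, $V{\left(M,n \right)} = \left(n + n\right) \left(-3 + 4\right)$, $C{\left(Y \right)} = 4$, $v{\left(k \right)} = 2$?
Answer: $-5868$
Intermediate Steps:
$c = - \frac{21}{4}$ ($c = -5 + \frac{1}{31 - 35} = -5 + \frac{1}{-4} = -5 - \frac{1}{4} = - \frac{21}{4} \approx -5.25$)
$V{\left(M,n \right)} = 2 n$ ($V{\left(M,n \right)} = 2 n 1 = 2 n$)
$w = 24$
$- 1473 C{\left(v{\left(-2 \right)} \right)} + w = \left(-1473\right) 4 + 24 = -5892 + 24 = -5868$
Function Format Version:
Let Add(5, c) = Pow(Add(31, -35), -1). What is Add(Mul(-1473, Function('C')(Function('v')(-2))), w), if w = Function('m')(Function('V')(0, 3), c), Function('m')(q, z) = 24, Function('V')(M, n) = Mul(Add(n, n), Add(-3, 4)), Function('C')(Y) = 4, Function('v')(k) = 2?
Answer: -5868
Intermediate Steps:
c = Rational(-21, 4) (c = Add(-5, Pow(Add(31, -35), -1)) = Add(-5, Pow(-4, -1)) = Add(-5, Rational(-1, 4)) = Rational(-21, 4) ≈ -5.2500)
Function('V')(M, n) = Mul(2, n) (Function('V')(M, n) = Mul(Mul(2, n), 1) = Mul(2, n))
w = 24
Add(Mul(-1473, Function('C')(Function('v')(-2))), w) = Add(Mul(-1473, 4), 24) = Add(-5892, 24) = -5868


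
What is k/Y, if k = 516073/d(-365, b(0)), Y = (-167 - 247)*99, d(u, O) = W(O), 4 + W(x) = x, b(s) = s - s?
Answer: 516073/163944 ≈ 3.1479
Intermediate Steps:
b(s) = 0
W(x) = -4 + x
d(u, O) = -4 + O
Y = -40986 (Y = -414*99 = -40986)
k = -516073/4 (k = 516073/(-4 + 0) = 516073/(-4) = 516073*(-1/4) = -516073/4 ≈ -1.2902e+5)
k/Y = -516073/4/(-40986) = -516073/4*(-1/40986) = 516073/163944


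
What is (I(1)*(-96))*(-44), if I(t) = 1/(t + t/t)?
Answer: 2112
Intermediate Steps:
I(t) = 1/(1 + t) (I(t) = 1/(t + 1) = 1/(1 + t))
(I(1)*(-96))*(-44) = (-96/(1 + 1))*(-44) = (-96/2)*(-44) = ((1/2)*(-96))*(-44) = -48*(-44) = 2112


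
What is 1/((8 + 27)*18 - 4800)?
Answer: -1/4170 ≈ -0.00023981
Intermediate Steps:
1/((8 + 27)*18 - 4800) = 1/(35*18 - 4800) = 1/(630 - 4800) = 1/(-4170) = -1/4170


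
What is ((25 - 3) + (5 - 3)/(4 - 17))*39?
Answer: 852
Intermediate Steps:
((25 - 3) + (5 - 3)/(4 - 17))*39 = (22 + 2/(-13))*39 = (22 + 2*(-1/13))*39 = (22 - 2/13)*39 = (284/13)*39 = 852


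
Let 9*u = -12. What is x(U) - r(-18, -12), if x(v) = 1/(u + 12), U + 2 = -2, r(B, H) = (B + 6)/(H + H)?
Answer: -13/32 ≈ -0.40625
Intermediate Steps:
u = -4/3 (u = (⅑)*(-12) = -4/3 ≈ -1.3333)
r(B, H) = (6 + B)/(2*H) (r(B, H) = (6 + B)/((2*H)) = (6 + B)*(1/(2*H)) = (6 + B)/(2*H))
U = -4 (U = -2 - 2 = -4)
x(v) = 3/32 (x(v) = 1/(-4/3 + 12) = 1/(32/3) = 3/32)
x(U) - r(-18, -12) = 3/32 - (6 - 18)/(2*(-12)) = 3/32 - (-1)*(-12)/(2*12) = 3/32 - 1*½ = 3/32 - ½ = -13/32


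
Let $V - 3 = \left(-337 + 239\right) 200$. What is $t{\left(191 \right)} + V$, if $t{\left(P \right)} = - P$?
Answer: $-19788$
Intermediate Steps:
$V = -19597$ ($V = 3 + \left(-337 + 239\right) 200 = 3 - 19600 = -19597$)
$t{\left(191 \right)} + V = \left(-1\right) 191 - 19597 = -191 - 19597 = -19788$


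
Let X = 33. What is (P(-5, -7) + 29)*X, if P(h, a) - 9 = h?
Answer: 1089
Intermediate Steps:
P(h, a) = 9 + h
(P(-5, -7) + 29)*X = ((9 - 5) + 29)*33 = (4 + 29)*33 = 33*33 = 1089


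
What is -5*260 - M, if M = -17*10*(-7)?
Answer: -2490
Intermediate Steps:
M = 1190 (M = -170*(-7) = 1190)
-5*260 - M = -5*260 - 1*1190 = -1300 - 1190 = -2490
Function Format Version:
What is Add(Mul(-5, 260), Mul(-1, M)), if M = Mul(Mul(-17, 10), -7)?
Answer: -2490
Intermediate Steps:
M = 1190 (M = Mul(-170, -7) = 1190)
Add(Mul(-5, 260), Mul(-1, M)) = Add(Mul(-5, 260), Mul(-1, 1190)) = Add(-1300, -1190) = -2490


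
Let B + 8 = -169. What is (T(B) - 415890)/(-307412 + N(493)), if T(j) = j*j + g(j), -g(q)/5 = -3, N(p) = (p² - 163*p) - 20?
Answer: 192273/72371 ≈ 2.6568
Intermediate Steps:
N(p) = -20 + p² - 163*p
g(q) = 15 (g(q) = -5*(-3) = 15)
B = -177 (B = -8 - 169 = -177)
T(j) = 15 + j² (T(j) = j*j + 15 = j² + 15 = 15 + j²)
(T(B) - 415890)/(-307412 + N(493)) = ((15 + (-177)²) - 415890)/(-307412 + (-20 + 493² - 163*493)) = ((15 + 31329) - 415890)/(-307412 + (-20 + 243049 - 80359)) = (31344 - 415890)/(-307412 + 162670) = -384546/(-144742) = -384546*(-1/144742) = 192273/72371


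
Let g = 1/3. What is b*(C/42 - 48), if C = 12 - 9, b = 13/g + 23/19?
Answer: -256322/133 ≈ -1927.2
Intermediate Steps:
g = 1/3 ≈ 0.33333
b = 764/19 (b = 13/(1/3) + 23/19 = 13*3 + 23*(1/19) = 39 + 23/19 = 764/19 ≈ 40.211)
C = 3
b*(C/42 - 48) = 764*(3/42 - 48)/19 = 764*(3*(1/42) - 48)/19 = 764*(1/14 - 48)/19 = (764/19)*(-671/14) = -256322/133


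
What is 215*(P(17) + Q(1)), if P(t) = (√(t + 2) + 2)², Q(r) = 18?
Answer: 8815 + 860*√19 ≈ 12564.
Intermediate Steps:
P(t) = (2 + √(2 + t))² (P(t) = (√(2 + t) + 2)² = (2 + √(2 + t))²)
215*(P(17) + Q(1)) = 215*((2 + √(2 + 17))² + 18) = 215*((2 + √19)² + 18) = 215*(18 + (2 + √19)²) = 3870 + 215*(2 + √19)²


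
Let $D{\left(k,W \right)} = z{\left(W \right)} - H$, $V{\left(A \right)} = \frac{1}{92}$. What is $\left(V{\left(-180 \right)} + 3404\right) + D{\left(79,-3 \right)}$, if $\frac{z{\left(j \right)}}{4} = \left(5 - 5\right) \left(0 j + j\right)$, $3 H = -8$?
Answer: $\frac{940243}{276} \approx 3406.7$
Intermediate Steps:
$H = - \frac{8}{3}$ ($H = \frac{1}{3} \left(-8\right) = - \frac{8}{3} \approx -2.6667$)
$V{\left(A \right)} = \frac{1}{92}$
$z{\left(j \right)} = 0$ ($z{\left(j \right)} = 4 \left(5 - 5\right) \left(0 j + j\right) = 4 \cdot 0 \left(0 + j\right) = 4 \cdot 0 j = 4 \cdot 0 = 0$)
$D{\left(k,W \right)} = \frac{8}{3}$ ($D{\left(k,W \right)} = 0 - - \frac{8}{3} = 0 + \frac{8}{3} = \frac{8}{3}$)
$\left(V{\left(-180 \right)} + 3404\right) + D{\left(79,-3 \right)} = \left(\frac{1}{92} + 3404\right) + \frac{8}{3} = \frac{313169}{92} + \frac{8}{3} = \frac{940243}{276}$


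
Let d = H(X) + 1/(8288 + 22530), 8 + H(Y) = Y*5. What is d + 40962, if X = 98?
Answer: 1277221193/30818 ≈ 41444.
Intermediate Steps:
H(Y) = -8 + 5*Y (H(Y) = -8 + Y*5 = -8 + 5*Y)
d = 14854277/30818 (d = (-8 + 5*98) + 1/(8288 + 22530) = (-8 + 490) + 1/30818 = 482 + 1/30818 = 14854277/30818 ≈ 482.00)
d + 40962 = 14854277/30818 + 40962 = 1277221193/30818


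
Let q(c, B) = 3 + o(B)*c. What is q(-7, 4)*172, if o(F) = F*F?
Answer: -18748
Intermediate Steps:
o(F) = F²
q(c, B) = 3 + c*B² (q(c, B) = 3 + B²*c = 3 + c*B²)
q(-7, 4)*172 = (3 - 7*4²)*172 = (3 - 7*16)*172 = (3 - 112)*172 = -109*172 = -18748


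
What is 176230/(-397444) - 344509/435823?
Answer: -106864061143/86607618206 ≈ -1.2339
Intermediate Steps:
176230/(-397444) - 344509/435823 = 176230*(-1/397444) - 344509*1/435823 = -88115/198722 - 344509/435823 = -106864061143/86607618206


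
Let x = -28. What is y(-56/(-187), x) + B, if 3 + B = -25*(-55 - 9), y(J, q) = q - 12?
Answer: 1557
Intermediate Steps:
y(J, q) = -12 + q
B = 1597 (B = -3 - 25*(-55 - 9) = -3 - 25*(-64) = -3 + 1600 = 1597)
y(-56/(-187), x) + B = (-12 - 28) + 1597 = -40 + 1597 = 1557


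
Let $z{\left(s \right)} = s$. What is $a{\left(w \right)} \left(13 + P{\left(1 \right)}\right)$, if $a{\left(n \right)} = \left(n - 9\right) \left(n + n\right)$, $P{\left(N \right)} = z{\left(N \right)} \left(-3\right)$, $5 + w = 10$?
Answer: $-400$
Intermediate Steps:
$w = 5$ ($w = -5 + 10 = 5$)
$P{\left(N \right)} = - 3 N$ ($P{\left(N \right)} = N \left(-3\right) = - 3 N$)
$a{\left(n \right)} = 2 n \left(-9 + n\right)$ ($a{\left(n \right)} = \left(-9 + n\right) 2 n = 2 n \left(-9 + n\right)$)
$a{\left(w \right)} \left(13 + P{\left(1 \right)}\right) = 2 \cdot 5 \left(-9 + 5\right) \left(13 - 3\right) = 2 \cdot 5 \left(-4\right) \left(13 - 3\right) = \left(-40\right) 10 = -400$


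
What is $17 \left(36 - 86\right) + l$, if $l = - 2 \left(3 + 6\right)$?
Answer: $-868$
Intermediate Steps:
$l = -18$ ($l = \left(-2\right) 9 = -18$)
$17 \left(36 - 86\right) + l = 17 \left(36 - 86\right) - 18 = 17 \left(-50\right) - 18 = -850 - 18 = -868$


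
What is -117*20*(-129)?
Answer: 301860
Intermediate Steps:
-117*20*(-129) = -2340*(-129) = 301860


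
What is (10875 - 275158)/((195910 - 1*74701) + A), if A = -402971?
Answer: 264283/281762 ≈ 0.93797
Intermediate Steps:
(10875 - 275158)/((195910 - 1*74701) + A) = (10875 - 275158)/((195910 - 1*74701) - 402971) = -264283/((195910 - 74701) - 402971) = -264283/(121209 - 402971) = -264283/(-281762) = -264283*(-1/281762) = 264283/281762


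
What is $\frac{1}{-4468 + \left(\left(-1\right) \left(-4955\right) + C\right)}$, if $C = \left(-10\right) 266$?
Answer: $- \frac{1}{2173} \approx -0.00046019$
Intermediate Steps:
$C = -2660$
$\frac{1}{-4468 + \left(\left(-1\right) \left(-4955\right) + C\right)} = \frac{1}{-4468 - -2295} = \frac{1}{-4468 + \left(4955 - 2660\right)} = \frac{1}{-4468 + 2295} = \frac{1}{-2173} = - \frac{1}{2173}$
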